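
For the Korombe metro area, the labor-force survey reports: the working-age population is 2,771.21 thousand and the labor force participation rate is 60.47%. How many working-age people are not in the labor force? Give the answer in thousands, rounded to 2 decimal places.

Share not in the labor force = 1 − 0.6047 = 0.3953.
Not in labor force = 0.3953 × 2,771.21 ≈ 1,095.46 thousand.

About 1,095.46 thousand are not in the labor force.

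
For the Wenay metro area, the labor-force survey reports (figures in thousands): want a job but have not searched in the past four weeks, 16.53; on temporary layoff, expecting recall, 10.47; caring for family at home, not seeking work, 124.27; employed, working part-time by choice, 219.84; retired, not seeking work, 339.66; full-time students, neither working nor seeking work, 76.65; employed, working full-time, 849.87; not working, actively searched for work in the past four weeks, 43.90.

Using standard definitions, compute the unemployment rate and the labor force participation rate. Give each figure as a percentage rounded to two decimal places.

Employed = 219.84 + 849.87 = 1,069.71 thousand.
Unemployed = 10.47 + 43.90 = 54.37 thousand (jobless and actively searching, or on temporary layoff).
Labor force = 1,069.71 + 54.37 = 1,124.08 thousand.
Not in labor force = 16.53 + 124.27 + 339.66 + 76.65 = 557.11 thousand (those not working and not actively searching are outside the labor force — including those who want a job but have given up searching).
Civilian working-age population = 1,124.08 + 557.11 = 1,681.19 thousand.
Unemployment rate = 54.37 / 1,124.08 = 4.84%.
Labor force participation rate = 1,124.08 / 1,681.19 = 66.86%.

Unemployment rate ≈ 4.84%; labor force participation rate ≈ 66.86%.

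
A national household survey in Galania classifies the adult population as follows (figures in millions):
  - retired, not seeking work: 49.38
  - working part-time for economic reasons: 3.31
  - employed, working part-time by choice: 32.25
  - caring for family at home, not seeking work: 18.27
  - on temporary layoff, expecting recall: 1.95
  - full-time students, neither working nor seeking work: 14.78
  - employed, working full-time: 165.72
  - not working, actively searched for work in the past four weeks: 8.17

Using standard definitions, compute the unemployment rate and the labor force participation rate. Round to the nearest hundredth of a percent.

Unemployment rate ≈ 4.79%; labor force participation rate ≈ 71.95%.

Employed = 3.31 + 32.25 + 165.72 = 201.28 million (anyone who worked, including part-time for economic reasons, counts as employed).
Unemployed = 1.95 + 8.17 = 10.12 million (jobless and actively searching, or on temporary layoff).
Labor force = 201.28 + 10.12 = 211.40 million.
Not in labor force = 49.38 + 18.27 + 14.78 = 82.43 million (those not working and not actively searching are outside the labor force).
Civilian working-age population = 211.40 + 82.43 = 293.83 million.
Unemployment rate = 10.12 / 211.40 = 4.79%.
Labor force participation rate = 211.40 / 293.83 = 71.95%.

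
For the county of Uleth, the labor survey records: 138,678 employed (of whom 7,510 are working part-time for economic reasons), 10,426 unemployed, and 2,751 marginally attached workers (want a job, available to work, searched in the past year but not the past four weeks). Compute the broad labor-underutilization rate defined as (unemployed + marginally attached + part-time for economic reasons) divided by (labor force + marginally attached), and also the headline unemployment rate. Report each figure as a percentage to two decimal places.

Labor force = 138,678 + 10,426 = 149,104.
Numerator = 10,426 + 2,751 + 7,510 = 20,687.
Denominator = 149,104 + 2,751 = 151,855.
Broad rate = 20,687 / 151,855 = 13.62%.
Headline unemployment rate = 10,426 / 149,104 = 6.99%.

Broad underutilization rate ≈ 13.62%; headline unemployment rate ≈ 6.99%.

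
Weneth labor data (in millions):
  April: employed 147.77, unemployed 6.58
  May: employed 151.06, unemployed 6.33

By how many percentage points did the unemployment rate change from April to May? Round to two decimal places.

The unemployment rate changed by −0.24 percentage points.

April: labor force = 147.77 + 6.58 = 154.35; u = 6.58/154.35 = 4.26%.
May: labor force = 151.06 + 6.33 = 157.39; u = 6.33/157.39 = 4.02%.
Change = 4.02% − 4.26% = −0.24 pp.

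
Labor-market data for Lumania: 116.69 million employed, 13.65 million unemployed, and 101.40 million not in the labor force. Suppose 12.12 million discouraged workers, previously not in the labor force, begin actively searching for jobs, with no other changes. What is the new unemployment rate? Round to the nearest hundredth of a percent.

Initially, labor force = 116.69 + 13.65 = 130.34 million, so u = 13.65/130.34 = 10.47%.
After the change, unemployed and labor force both rise by 12.12 → E = 116.69, U = 25.77, labor force = 142.46 million.
New unemployment rate = 25.77 / 142.46 = 18.09%.

New unemployment rate ≈ 18.09%.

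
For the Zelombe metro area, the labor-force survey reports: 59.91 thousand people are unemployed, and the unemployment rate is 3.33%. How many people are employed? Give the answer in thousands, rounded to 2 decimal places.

Labor force = U / u = 59.91 / 0.0333 ≈ 1,799.10 thousand.
Employed = labor force − unemployed = 1,799.10 − 59.91 = 1,739.19 thousand.

About 1,739.19 thousand are employed.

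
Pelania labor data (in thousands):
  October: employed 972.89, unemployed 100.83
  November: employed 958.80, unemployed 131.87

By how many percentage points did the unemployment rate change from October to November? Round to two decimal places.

October: labor force = 972.89 + 100.83 = 1,073.72; u = 100.83/1,073.72 = 9.39%.
November: labor force = 958.80 + 131.87 = 1,090.67; u = 131.87/1,090.67 = 12.09%.
Change = 12.09% − 9.39% = +2.70 pp.

The unemployment rate changed by +2.70 percentage points.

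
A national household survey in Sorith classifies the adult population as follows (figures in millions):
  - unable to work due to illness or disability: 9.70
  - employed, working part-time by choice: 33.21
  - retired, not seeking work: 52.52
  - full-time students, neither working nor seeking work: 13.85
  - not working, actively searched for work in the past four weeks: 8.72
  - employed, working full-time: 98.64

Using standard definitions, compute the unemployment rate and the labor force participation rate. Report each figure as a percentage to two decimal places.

Unemployment rate ≈ 6.20%; labor force participation rate ≈ 64.89%.

Employed = 33.21 + 98.64 = 131.85 million.
Unemployed = 8.72 million.
Labor force = 131.85 + 8.72 = 140.57 million.
Not in labor force = 9.70 + 52.52 + 13.85 = 76.07 million (those not working and not actively searching are outside the labor force).
Civilian working-age population = 140.57 + 76.07 = 216.64 million.
Unemployment rate = 8.72 / 140.57 = 6.20%.
Labor force participation rate = 140.57 / 216.64 = 64.89%.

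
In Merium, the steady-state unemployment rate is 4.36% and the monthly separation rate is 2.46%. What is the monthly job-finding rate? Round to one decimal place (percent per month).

From u* = s/(s+f): f = s·(1−u)/u.
f = 2.46 × (1 − 0.0436) / 0.0436 = 2.3527 / 0.0436 ≈ 54.0% per month.

Job-finding rate ≈ 54.0% per month.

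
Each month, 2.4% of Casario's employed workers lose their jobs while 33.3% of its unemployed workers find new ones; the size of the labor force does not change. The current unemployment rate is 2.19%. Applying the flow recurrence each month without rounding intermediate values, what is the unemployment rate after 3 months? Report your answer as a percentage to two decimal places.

With a fixed labor force, u_{t+1} = u_t + s·(1−u_t) − f·u_t = u_t·(1−s−f) + s.
Here 1−s−f = 0.643 and s = 0.024.
u_1 = 0.021900 × 0.643 + 0.024 = 0.038082.
u_2 = 0.038082 × 0.643 + 0.024 = 0.048487.
u_3 = 0.048487 × 0.643 + 0.024 = 0.055177.

Unemployment rate after three months ≈ 5.52%.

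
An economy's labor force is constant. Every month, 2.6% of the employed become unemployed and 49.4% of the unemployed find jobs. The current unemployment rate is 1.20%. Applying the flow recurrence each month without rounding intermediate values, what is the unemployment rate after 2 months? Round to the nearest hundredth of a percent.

With a fixed labor force, u_{t+1} = u_t + s·(1−u_t) − f·u_t = u_t·(1−s−f) + s.
Here 1−s−f = 0.480 and s = 0.026.
u_1 = 0.012000 × 0.480 + 0.026 = 0.031760.
u_2 = 0.031760 × 0.480 + 0.026 = 0.041245.

Unemployment rate after two months ≈ 4.12%.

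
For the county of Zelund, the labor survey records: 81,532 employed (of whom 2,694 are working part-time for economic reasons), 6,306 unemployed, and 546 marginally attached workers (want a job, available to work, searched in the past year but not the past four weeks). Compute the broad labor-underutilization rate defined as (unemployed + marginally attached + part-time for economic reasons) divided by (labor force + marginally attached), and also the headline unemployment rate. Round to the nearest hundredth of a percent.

Labor force = 81,532 + 6,306 = 87,838.
Numerator = 6,306 + 546 + 2,694 = 9,546.
Denominator = 87,838 + 546 = 88,384.
Broad rate = 9,546 / 88,384 = 10.80%.
Headline unemployment rate = 6,306 / 87,838 = 7.18%.

Broad underutilization rate ≈ 10.80%; headline unemployment rate ≈ 7.18%.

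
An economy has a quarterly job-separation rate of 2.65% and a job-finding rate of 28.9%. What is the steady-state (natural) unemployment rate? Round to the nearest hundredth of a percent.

Steady-state unemployment rate ≈ 8.40%.

At steady state the flows balance: s·E = f·U, so U/(E+U) = s/(s+f).
u* = 2.65 / (2.65 + 28.9) = 2.65 / 31.55 = 8.40%.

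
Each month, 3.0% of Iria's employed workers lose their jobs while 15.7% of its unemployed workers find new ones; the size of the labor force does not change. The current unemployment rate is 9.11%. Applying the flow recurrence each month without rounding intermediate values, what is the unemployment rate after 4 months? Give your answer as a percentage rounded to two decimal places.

With a fixed labor force, u_{t+1} = u_t + s·(1−u_t) − f·u_t = u_t·(1−s−f) + s.
Here 1−s−f = 0.813 and s = 0.030.
u_1 = 0.091100 × 0.813 + 0.030 = 0.104064.
u_2 = 0.104064 × 0.813 + 0.030 = 0.114604.
u_3 = 0.114604 × 0.813 + 0.030 = 0.123173.
u_4 = 0.123173 × 0.813 + 0.030 = 0.130140.

Unemployment rate after four months ≈ 13.01%.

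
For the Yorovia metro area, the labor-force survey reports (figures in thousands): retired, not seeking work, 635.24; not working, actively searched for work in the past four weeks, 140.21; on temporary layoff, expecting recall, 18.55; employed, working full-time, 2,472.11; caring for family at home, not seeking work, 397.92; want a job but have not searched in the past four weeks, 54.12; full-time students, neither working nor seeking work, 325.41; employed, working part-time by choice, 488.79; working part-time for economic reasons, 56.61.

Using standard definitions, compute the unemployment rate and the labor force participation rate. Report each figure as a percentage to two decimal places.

Employed = 2,472.11 + 488.79 + 56.61 = 3,017.51 thousand (anyone who worked, including part-time for economic reasons, counts as employed).
Unemployed = 140.21 + 18.55 = 158.76 thousand (jobless and actively searching, or on temporary layoff).
Labor force = 3,017.51 + 158.76 = 3,176.27 thousand.
Not in labor force = 635.24 + 397.92 + 54.12 + 325.41 = 1,412.69 thousand (those not working and not actively searching are outside the labor force — including those who want a job but have given up searching).
Civilian working-age population = 3,176.27 + 1,412.69 = 4,588.96 thousand.
Unemployment rate = 158.76 / 3,176.27 = 5.00%.
Labor force participation rate = 3,176.27 / 4,588.96 = 69.22%.

Unemployment rate ≈ 5.00%; labor force participation rate ≈ 69.22%.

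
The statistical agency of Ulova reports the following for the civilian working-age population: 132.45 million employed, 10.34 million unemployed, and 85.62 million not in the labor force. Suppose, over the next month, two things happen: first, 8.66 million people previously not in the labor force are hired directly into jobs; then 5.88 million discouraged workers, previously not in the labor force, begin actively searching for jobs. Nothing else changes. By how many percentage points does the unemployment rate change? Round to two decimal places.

Initially, labor force = 132.45 + 10.34 = 142.79 million, so u = 10.34/142.79 = 7.24%.
After the first change, employed and labor force both rise by 8.66; unemployed unchanged → E = 141.11, U = 10.34, labor force = 151.45 million.
After the second change, unemployed and labor force both rise by 5.88 → E = 141.11, U = 16.22, labor force = 157.33 million.
New unemployment rate = 16.22 / 157.33 = 10.31%.
Change = 10.31% − 7.24% = +3.07 percentage points.

The unemployment rate changes by +3.07 percentage points.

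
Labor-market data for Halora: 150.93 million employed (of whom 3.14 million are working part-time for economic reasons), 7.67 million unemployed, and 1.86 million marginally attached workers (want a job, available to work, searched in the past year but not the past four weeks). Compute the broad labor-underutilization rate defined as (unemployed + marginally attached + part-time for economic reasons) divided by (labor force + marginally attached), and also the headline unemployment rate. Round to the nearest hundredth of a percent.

Broad underutilization rate ≈ 7.90%; headline unemployment rate ≈ 4.84%.

Labor force = 150.93 + 7.67 = 158.60 million.
Numerator = 7.67 + 1.86 + 3.14 = 12.67 million.
Denominator = 158.60 + 1.86 = 160.46 million.
Broad rate = 12.67 / 160.46 = 7.90%.
Headline unemployment rate = 7.67 / 158.60 = 4.84%.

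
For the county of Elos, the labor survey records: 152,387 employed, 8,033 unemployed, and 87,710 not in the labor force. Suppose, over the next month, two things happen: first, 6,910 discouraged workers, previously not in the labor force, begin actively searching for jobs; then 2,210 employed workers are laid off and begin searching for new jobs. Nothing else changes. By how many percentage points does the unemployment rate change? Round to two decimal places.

Initially, labor force = 152,387 + 8,033 = 160,420, so u = 8,033/160,420 = 5.01%.
After the first change, unemployed and labor force both rise by 6,910 → E = 152,387, U = 14,943, labor force = 167,330.
After the second change, employed falls and unemployed rises by 2,210; labor force unchanged → E = 150,177, U = 17,153, labor force = 167,330.
New unemployment rate = 17,153 / 167,330 = 10.25%.
Change = 10.25% − 5.01% = +5.24 percentage points.

The unemployment rate changes by +5.24 percentage points.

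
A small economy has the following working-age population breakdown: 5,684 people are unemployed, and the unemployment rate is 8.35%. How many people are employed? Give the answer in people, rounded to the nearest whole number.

Labor force = U / u = 5,684 / 0.0835 ≈ 68,072.
Employed = labor force − unemployed = 68,072 − 5,684 = 62,388.

About 62,388 are employed.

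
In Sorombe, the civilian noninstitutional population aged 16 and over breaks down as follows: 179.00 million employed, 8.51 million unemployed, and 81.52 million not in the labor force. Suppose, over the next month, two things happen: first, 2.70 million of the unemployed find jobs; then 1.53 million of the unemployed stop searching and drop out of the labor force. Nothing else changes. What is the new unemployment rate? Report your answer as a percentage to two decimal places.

Initially, labor force = 179.00 + 8.51 = 187.51 million, so u = 8.51/187.51 = 4.54%.
After the first change, unemployed falls and employed rises by 2.70; labor force unchanged → E = 181.70, U = 5.81, labor force = 187.51 million.
After the second change, unemployed and labor force both fall by 1.53 → E = 181.70, U = 4.28, labor force = 185.98 million.
New unemployment rate = 4.28 / 185.98 = 2.30%.

New unemployment rate ≈ 2.30%.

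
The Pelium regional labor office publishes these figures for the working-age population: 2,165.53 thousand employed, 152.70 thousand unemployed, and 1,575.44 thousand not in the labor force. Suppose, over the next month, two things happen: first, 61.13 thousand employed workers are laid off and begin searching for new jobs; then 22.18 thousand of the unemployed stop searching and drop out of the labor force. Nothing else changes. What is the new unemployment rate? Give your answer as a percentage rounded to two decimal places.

New unemployment rate ≈ 8.35%.

Initially, labor force = 2,165.53 + 152.70 = 2,318.23 thousand, so u = 152.70/2,318.23 = 6.59%.
After the first change, employed falls and unemployed rises by 61.13; labor force unchanged → E = 2,104.40, U = 213.83, labor force = 2,318.23 thousand.
After the second change, unemployed and labor force both fall by 22.18 → E = 2,104.40, U = 191.65, labor force = 2,296.05 thousand.
New unemployment rate = 191.65 / 2,296.05 = 8.35%.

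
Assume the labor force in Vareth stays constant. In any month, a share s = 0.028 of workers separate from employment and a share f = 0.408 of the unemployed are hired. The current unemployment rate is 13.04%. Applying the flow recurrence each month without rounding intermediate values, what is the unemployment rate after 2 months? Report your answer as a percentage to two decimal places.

With a fixed labor force, u_{t+1} = u_t + s·(1−u_t) − f·u_t = u_t·(1−s−f) + s.
Here 1−s−f = 0.564 and s = 0.028.
u_1 = 0.130400 × 0.564 + 0.028 = 0.101546.
u_2 = 0.101546 × 0.564 + 0.028 = 0.085272.

Unemployment rate after two months ≈ 8.53%.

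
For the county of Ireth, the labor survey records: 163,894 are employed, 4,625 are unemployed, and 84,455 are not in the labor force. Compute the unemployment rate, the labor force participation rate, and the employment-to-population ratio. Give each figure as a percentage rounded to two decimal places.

Labor force = employed + unemployed = 163,894 + 4,625 = 168,519.
Working-age population = 168,519 + 84,455 = 252,974.
Unemployment rate = 4,625 / 168,519 = 2.74%.
Labor force participation rate = 168,519 / 252,974 = 66.62%.
Employment-population ratio = 163,894 / 252,974 = 64.79%.

Unemployment rate ≈ 2.74%; labor force participation rate ≈ 66.62%; employment-population ratio ≈ 64.79%.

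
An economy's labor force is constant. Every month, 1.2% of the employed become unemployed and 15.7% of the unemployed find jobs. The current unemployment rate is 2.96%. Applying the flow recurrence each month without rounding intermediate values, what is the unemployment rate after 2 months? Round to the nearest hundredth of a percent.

With a fixed labor force, u_{t+1} = u_t + s·(1−u_t) − f·u_t = u_t·(1−s−f) + s.
Here 1−s−f = 0.831 and s = 0.012.
u_1 = 0.029600 × 0.831 + 0.012 = 0.036598.
u_2 = 0.036598 × 0.831 + 0.012 = 0.042413.

Unemployment rate after two months ≈ 4.24%.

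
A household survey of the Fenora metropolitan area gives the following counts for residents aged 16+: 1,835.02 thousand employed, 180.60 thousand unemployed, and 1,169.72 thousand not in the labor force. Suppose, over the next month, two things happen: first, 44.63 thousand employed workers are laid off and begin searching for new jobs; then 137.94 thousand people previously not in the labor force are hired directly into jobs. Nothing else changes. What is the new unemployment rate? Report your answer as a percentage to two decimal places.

New unemployment rate ≈ 10.46%.

Initially, labor force = 1,835.02 + 180.60 = 2,015.62 thousand, so u = 180.60/2,015.62 = 8.96%.
After the first change, employed falls and unemployed rises by 44.63; labor force unchanged → E = 1,790.39, U = 225.23, labor force = 2,015.62 thousand.
After the second change, employed and labor force both rise by 137.94; unemployed unchanged → E = 1,928.33, U = 225.23, labor force = 2,153.56 thousand.
New unemployment rate = 225.23 / 2,153.56 = 10.46%.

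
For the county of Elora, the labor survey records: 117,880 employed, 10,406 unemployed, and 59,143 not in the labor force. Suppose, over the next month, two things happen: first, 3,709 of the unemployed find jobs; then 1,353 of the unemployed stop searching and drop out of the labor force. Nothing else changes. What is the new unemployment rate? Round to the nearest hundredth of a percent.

Initially, labor force = 117,880 + 10,406 = 128,286, so u = 10,406/128,286 = 8.11%.
After the first change, unemployed falls and employed rises by 3,709; labor force unchanged → E = 121,589, U = 6,697, labor force = 128,286.
After the second change, unemployed and labor force both fall by 1,353 → E = 121,589, U = 5,344, labor force = 126,933.
New unemployment rate = 5,344 / 126,933 = 4.21%.

New unemployment rate ≈ 4.21%.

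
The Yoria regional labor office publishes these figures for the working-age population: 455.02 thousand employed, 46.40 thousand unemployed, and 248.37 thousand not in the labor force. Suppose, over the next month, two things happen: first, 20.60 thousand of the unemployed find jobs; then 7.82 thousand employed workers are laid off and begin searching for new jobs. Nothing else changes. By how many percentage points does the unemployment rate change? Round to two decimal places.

Initially, labor force = 455.02 + 46.40 = 501.42 thousand, so u = 46.40/501.42 = 9.25%.
After the first change, unemployed falls and employed rises by 20.60; labor force unchanged → E = 475.62, U = 25.80, labor force = 501.42 thousand.
After the second change, employed falls and unemployed rises by 7.82; labor force unchanged → E = 467.80, U = 33.62, labor force = 501.42 thousand.
New unemployment rate = 33.62 / 501.42 = 6.70%.
Change = 6.70% − 9.25% = −2.55 percentage points.

The unemployment rate changes by −2.55 percentage points.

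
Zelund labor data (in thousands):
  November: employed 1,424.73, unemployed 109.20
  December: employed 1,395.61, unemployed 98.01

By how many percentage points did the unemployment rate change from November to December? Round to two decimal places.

November: labor force = 1,424.73 + 109.20 = 1,533.93; u = 109.20/1,533.93 = 7.12%.
December: labor force = 1,395.61 + 98.01 = 1,493.62; u = 98.01/1,493.62 = 6.56%.
Change = 6.56% − 7.12% = −0.56 pp.

The unemployment rate changed by −0.56 percentage points.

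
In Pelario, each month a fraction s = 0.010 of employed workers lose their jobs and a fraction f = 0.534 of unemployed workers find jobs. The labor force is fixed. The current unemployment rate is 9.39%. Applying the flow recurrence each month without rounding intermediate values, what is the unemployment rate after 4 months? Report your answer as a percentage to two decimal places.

With a fixed labor force, u_{t+1} = u_t + s·(1−u_t) − f·u_t = u_t·(1−s−f) + s.
Here 1−s−f = 0.456 and s = 0.010.
u_1 = 0.093900 × 0.456 + 0.010 = 0.052818.
u_2 = 0.052818 × 0.456 + 0.010 = 0.034085.
u_3 = 0.034085 × 0.456 + 0.010 = 0.025543.
u_4 = 0.025543 × 0.456 + 0.010 = 0.021648.

Unemployment rate after four months ≈ 2.16%.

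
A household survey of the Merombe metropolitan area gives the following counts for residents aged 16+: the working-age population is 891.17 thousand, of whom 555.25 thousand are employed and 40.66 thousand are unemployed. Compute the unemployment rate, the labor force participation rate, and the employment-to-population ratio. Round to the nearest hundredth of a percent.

Unemployment rate ≈ 6.82%; labor force participation rate ≈ 66.87%; employment-population ratio ≈ 62.31%.

Labor force = employed + unemployed = 555.25 + 40.66 = 595.91 thousand.
Unemployment rate = 40.66 / 595.91 = 6.82%.
Labor force participation rate = 595.91 / 891.17 = 66.87%.
Employment-population ratio = 555.25 / 891.17 = 62.31%.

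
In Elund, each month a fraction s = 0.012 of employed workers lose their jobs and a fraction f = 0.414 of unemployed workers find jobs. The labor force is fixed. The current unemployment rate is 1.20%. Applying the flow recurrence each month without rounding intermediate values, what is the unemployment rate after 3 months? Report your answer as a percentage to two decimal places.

Unemployment rate after three months ≈ 2.51%.

With a fixed labor force, u_{t+1} = u_t + s·(1−u_t) − f·u_t = u_t·(1−s−f) + s.
Here 1−s−f = 0.574 and s = 0.012.
u_1 = 0.012000 × 0.574 + 0.012 = 0.018888.
u_2 = 0.018888 × 0.574 + 0.012 = 0.022842.
u_3 = 0.022842 × 0.574 + 0.012 = 0.025111.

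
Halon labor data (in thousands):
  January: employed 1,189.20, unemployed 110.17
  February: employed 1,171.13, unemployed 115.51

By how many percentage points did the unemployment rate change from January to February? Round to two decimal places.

January: labor force = 1,189.20 + 110.17 = 1,299.37; u = 110.17/1,299.37 = 8.48%.
February: labor force = 1,171.13 + 115.51 = 1,286.64; u = 115.51/1,286.64 = 8.98%.
Change = 8.98% − 8.48% = +0.50 pp.

The unemployment rate changed by +0.50 percentage points.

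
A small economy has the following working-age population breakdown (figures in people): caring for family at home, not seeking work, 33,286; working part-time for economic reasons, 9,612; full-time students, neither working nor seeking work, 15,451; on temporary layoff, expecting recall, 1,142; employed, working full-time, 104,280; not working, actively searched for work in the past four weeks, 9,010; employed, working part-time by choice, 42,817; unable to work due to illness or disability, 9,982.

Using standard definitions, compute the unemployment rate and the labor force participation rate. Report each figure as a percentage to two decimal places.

Unemployment rate ≈ 6.08%; labor force participation rate ≈ 73.97%.

Employed = 9,612 + 104,280 + 42,817 = 156,709 (anyone who worked, including part-time for economic reasons, counts as employed).
Unemployed = 1,142 + 9,010 = 10,152 (jobless and actively searching, or on temporary layoff).
Labor force = 156,709 + 10,152 = 166,861.
Not in labor force = 33,286 + 15,451 + 9,982 = 58,719 (those not working and not actively searching are outside the labor force).
Civilian working-age population = 166,861 + 58,719 = 225,580.
Unemployment rate = 10,152 / 166,861 = 6.08%.
Labor force participation rate = 166,861 / 225,580 = 73.97%.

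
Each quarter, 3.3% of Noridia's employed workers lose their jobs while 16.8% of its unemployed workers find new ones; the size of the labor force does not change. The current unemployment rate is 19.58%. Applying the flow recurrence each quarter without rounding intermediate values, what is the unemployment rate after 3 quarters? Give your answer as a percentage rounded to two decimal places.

Unemployment rate after three quarters ≈ 18.03%.

With a fixed labor force, u_{t+1} = u_t + s·(1−u_t) − f·u_t = u_t·(1−s−f) + s.
Here 1−s−f = 0.799 and s = 0.033.
u_1 = 0.195800 × 0.799 + 0.033 = 0.189444.
u_2 = 0.189444 × 0.799 + 0.033 = 0.184366.
u_3 = 0.184366 × 0.799 + 0.033 = 0.180308.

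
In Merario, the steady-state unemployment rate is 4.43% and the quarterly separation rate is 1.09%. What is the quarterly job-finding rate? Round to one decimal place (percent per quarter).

Job-finding rate ≈ 23.5% per quarter.

From u* = s/(s+f): f = s·(1−u)/u.
f = 1.09 × (1 − 0.0443) / 0.0443 = 1.0417 / 0.0443 ≈ 23.5% per quarter.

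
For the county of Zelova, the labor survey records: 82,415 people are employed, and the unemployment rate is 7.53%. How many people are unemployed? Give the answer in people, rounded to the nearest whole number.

Let U be the number unemployed. The labor force is E + U, and U/(E+U) = 0.0753.
So U = 0.0753 × 82,415 / (1 − 0.0753) = 6205.85 / 0.9247 ≈ 6,711.

About 6,711 are unemployed.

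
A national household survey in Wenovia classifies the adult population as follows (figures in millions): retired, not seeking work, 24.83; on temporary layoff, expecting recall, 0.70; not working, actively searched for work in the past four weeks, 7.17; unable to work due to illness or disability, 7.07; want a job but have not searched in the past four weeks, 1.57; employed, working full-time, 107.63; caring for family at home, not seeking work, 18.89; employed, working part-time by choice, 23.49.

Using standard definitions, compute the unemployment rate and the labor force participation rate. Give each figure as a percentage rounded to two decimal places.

Unemployment rate ≈ 5.66%; labor force participation rate ≈ 72.64%.

Employed = 107.63 + 23.49 = 131.12 million.
Unemployed = 0.70 + 7.17 = 7.87 million (jobless and actively searching, or on temporary layoff).
Labor force = 131.12 + 7.87 = 138.99 million.
Not in labor force = 24.83 + 7.07 + 1.57 + 18.89 = 52.36 million (those not working and not actively searching are outside the labor force — including those who want a job but have given up searching).
Civilian working-age population = 138.99 + 52.36 = 191.35 million.
Unemployment rate = 7.87 / 138.99 = 5.66%.
Labor force participation rate = 138.99 / 191.35 = 72.64%.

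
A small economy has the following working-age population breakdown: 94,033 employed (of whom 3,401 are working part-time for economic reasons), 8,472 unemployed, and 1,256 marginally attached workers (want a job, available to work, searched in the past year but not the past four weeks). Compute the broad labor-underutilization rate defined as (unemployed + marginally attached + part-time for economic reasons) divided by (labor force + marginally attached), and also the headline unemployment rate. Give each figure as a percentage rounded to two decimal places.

Broad underutilization rate ≈ 12.65%; headline unemployment rate ≈ 8.26%.

Labor force = 94,033 + 8,472 = 102,505.
Numerator = 8,472 + 1,256 + 3,401 = 13,129.
Denominator = 102,505 + 1,256 = 103,761.
Broad rate = 13,129 / 103,761 = 12.65%.
Headline unemployment rate = 8,472 / 102,505 = 8.26%.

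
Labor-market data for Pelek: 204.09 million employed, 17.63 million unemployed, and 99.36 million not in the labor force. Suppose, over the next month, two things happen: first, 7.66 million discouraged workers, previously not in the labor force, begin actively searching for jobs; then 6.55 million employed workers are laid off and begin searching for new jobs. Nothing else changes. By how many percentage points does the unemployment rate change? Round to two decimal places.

Initially, labor force = 204.09 + 17.63 = 221.72 million, so u = 17.63/221.72 = 7.95%.
After the first change, unemployed and labor force both rise by 7.66 → E = 204.09, U = 25.29, labor force = 229.38 million.
After the second change, employed falls and unemployed rises by 6.55; labor force unchanged → E = 197.54, U = 31.84, labor force = 229.38 million.
New unemployment rate = 31.84 / 229.38 = 13.88%.
Change = 13.88% − 7.95% = +5.93 percentage points.

The unemployment rate changes by +5.93 percentage points.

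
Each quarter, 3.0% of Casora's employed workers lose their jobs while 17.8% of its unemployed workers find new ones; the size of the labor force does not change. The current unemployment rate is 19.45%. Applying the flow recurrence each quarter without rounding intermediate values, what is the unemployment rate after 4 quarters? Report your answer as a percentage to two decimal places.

Unemployment rate after four quarters ≈ 16.40%.

With a fixed labor force, u_{t+1} = u_t + s·(1−u_t) − f·u_t = u_t·(1−s−f) + s.
Here 1−s−f = 0.792 and s = 0.030.
u_1 = 0.194500 × 0.792 + 0.030 = 0.184044.
u_2 = 0.184044 × 0.792 + 0.030 = 0.175763.
u_3 = 0.175763 × 0.792 + 0.030 = 0.169204.
u_4 = 0.169204 × 0.792 + 0.030 = 0.164010.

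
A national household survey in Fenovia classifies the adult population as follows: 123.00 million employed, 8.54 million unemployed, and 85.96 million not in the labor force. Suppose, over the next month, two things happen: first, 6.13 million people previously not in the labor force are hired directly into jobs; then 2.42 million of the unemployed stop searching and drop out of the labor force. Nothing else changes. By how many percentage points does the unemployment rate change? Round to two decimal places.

The unemployment rate changes by −1.97 percentage points.

Initially, labor force = 123.00 + 8.54 = 131.54 million, so u = 8.54/131.54 = 6.49%.
After the first change, employed and labor force both rise by 6.13; unemployed unchanged → E = 129.13, U = 8.54, labor force = 137.67 million.
After the second change, unemployed and labor force both fall by 2.42 → E = 129.13, U = 6.12, labor force = 135.25 million.
New unemployment rate = 6.12 / 135.25 = 4.52%.
Change = 4.52% − 6.49% = −1.97 percentage points.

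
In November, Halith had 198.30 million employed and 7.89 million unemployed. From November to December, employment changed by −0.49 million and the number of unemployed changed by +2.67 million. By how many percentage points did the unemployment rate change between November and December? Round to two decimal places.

November: labor force = 198.30 + 7.89 = 206.19; u = 7.89/206.19 = 3.83%.
December: labor force = 197.81 + 10.56 = 208.37; u = 10.56/208.37 = 5.07%.
Change = 5.07% − 3.83% = +1.24 pp.

The unemployment rate changed by +1.24 percentage points.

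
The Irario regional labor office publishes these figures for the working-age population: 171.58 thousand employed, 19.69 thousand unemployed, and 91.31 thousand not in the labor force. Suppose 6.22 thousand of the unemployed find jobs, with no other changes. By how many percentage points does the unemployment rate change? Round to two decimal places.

Initially, labor force = 171.58 + 19.69 = 191.27 thousand, so u = 19.69/191.27 = 10.29%.
After the change, unemployed falls and employed rises by 6.22; labor force unchanged → E = 177.80, U = 13.47, labor force = 191.27 thousand.
New unemployment rate = 13.47 / 191.27 = 7.04%.
Change = 7.04% − 10.29% = −3.25 percentage points.

The unemployment rate changes by −3.25 percentage points.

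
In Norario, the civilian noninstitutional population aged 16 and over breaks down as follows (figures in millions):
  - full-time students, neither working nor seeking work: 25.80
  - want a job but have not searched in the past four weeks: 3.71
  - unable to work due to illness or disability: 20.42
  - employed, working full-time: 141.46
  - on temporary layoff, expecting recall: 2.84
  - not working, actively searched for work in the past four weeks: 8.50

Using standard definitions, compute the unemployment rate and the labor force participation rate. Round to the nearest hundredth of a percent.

Employed = 141.46 million.
Unemployed = 2.84 + 8.50 = 11.34 million (jobless and actively searching, or on temporary layoff).
Labor force = 141.46 + 11.34 = 152.80 million.
Not in labor force = 25.80 + 3.71 + 20.42 = 49.93 million (those not working and not actively searching are outside the labor force — including those who want a job but have given up searching).
Civilian working-age population = 152.80 + 49.93 = 202.73 million.
Unemployment rate = 11.34 / 152.80 = 7.42%.
Labor force participation rate = 152.80 / 202.73 = 75.37%.

Unemployment rate ≈ 7.42%; labor force participation rate ≈ 75.37%.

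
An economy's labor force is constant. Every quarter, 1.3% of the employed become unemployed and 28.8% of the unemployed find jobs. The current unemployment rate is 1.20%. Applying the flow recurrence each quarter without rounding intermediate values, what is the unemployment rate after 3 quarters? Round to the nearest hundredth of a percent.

Unemployment rate after three quarters ≈ 3.25%.

With a fixed labor force, u_{t+1} = u_t + s·(1−u_t) − f·u_t = u_t·(1−s−f) + s.
Here 1−s−f = 0.699 and s = 0.013.
u_1 = 0.012000 × 0.699 + 0.013 = 0.021388.
u_2 = 0.021388 × 0.699 + 0.013 = 0.027950.
u_3 = 0.027950 × 0.699 + 0.013 = 0.032537.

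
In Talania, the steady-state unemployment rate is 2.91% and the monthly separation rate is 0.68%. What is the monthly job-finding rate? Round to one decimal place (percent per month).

From u* = s/(s+f): f = s·(1−u)/u.
f = 0.68 × (1 − 0.0291) / 0.0291 = 0.6602 / 0.0291 ≈ 22.7% per month.

Job-finding rate ≈ 22.7% per month.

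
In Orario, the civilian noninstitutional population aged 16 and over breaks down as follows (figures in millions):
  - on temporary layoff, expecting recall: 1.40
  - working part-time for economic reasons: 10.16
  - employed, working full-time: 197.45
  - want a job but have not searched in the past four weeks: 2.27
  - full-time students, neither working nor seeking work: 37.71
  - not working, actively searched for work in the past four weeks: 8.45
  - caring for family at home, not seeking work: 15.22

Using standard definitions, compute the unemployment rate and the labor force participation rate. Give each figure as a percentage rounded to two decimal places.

Employed = 10.16 + 197.45 = 207.61 million (anyone who worked, including part-time for economic reasons, counts as employed).
Unemployed = 1.40 + 8.45 = 9.85 million (jobless and actively searching, or on temporary layoff).
Labor force = 207.61 + 9.85 = 217.46 million.
Not in labor force = 2.27 + 37.71 + 15.22 = 55.20 million (those not working and not actively searching are outside the labor force — including those who want a job but have given up searching).
Civilian working-age population = 217.46 + 55.20 = 272.66 million.
Unemployment rate = 9.85 / 217.46 = 4.53%.
Labor force participation rate = 217.46 / 272.66 = 79.76%.

Unemployment rate ≈ 4.53%; labor force participation rate ≈ 79.76%.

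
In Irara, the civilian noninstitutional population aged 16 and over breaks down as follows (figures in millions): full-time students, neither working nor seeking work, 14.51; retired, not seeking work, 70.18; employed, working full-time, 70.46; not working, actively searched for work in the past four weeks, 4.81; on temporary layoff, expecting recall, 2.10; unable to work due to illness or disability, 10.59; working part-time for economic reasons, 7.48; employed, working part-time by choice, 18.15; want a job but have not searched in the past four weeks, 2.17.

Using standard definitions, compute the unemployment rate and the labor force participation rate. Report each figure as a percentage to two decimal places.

Unemployment rate ≈ 6.71%; labor force participation rate ≈ 51.38%.

Employed = 70.46 + 7.48 + 18.15 = 96.09 million (anyone who worked, including part-time for economic reasons, counts as employed).
Unemployed = 4.81 + 2.10 = 6.91 million (jobless and actively searching, or on temporary layoff).
Labor force = 96.09 + 6.91 = 103.00 million.
Not in labor force = 14.51 + 70.18 + 10.59 + 2.17 = 97.45 million (those not working and not actively searching are outside the labor force — including those who want a job but have given up searching).
Civilian working-age population = 103.00 + 97.45 = 200.45 million.
Unemployment rate = 6.91 / 103.00 = 6.71%.
Labor force participation rate = 103.00 / 200.45 = 51.38%.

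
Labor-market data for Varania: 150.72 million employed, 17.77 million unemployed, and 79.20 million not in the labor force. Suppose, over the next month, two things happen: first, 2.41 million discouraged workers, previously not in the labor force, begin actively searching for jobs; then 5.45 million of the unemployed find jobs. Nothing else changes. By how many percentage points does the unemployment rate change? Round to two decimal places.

Initially, labor force = 150.72 + 17.77 = 168.49 million, so u = 17.77/168.49 = 10.55%.
After the first change, unemployed and labor force both rise by 2.41 → E = 150.72, U = 20.18, labor force = 170.90 million.
After the second change, unemployed falls and employed rises by 5.45; labor force unchanged → E = 156.17, U = 14.73, labor force = 170.90 million.
New unemployment rate = 14.73 / 170.90 = 8.62%.
Change = 8.62% − 10.55% = −1.93 percentage points.

The unemployment rate changes by −1.93 percentage points.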